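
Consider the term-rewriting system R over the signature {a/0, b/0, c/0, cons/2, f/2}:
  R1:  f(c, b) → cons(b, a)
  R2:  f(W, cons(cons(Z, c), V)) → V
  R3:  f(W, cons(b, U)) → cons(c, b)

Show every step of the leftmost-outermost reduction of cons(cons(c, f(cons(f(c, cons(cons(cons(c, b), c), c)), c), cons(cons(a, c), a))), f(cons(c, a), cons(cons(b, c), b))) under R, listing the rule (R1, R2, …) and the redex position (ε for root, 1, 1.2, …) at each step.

1. cons(cons(c, f(cons(f(c, cons(cons(cons(c, b), c), c)), c), cons(cons(a, c), a))), f(cons(c, a), cons(cons(b, c), b)))  →  cons(cons(c, a), f(cons(c, a), cons(cons(b, c), b)))   [R2 at 1.2]
2. cons(cons(c, a), f(cons(c, a), cons(cons(b, c), b)))  →  cons(cons(c, a), b)   [R2 at 2]

cons(cons(c, a), b)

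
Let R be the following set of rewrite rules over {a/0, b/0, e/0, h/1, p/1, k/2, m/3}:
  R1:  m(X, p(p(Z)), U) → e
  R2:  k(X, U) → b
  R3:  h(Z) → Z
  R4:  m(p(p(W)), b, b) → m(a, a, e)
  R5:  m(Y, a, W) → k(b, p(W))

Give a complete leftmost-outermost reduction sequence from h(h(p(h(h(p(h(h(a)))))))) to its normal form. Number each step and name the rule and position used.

1. h(h(p(h(h(p(h(h(a))))))))  →  h(p(h(h(p(h(h(a)))))))   [R3 at ε]
2. h(p(h(h(p(h(h(a)))))))  →  p(h(h(p(h(h(a))))))   [R3 at ε]
3. p(h(h(p(h(h(a))))))  →  p(h(p(h(h(a)))))   [R3 at 1]
4. p(h(p(h(h(a)))))  →  p(p(h(h(a))))   [R3 at 1]
5. p(p(h(h(a))))  →  p(p(h(a)))   [R3 at 1.1]
6. p(p(h(a)))  →  p(p(a))   [R3 at 1.1]

p(p(a))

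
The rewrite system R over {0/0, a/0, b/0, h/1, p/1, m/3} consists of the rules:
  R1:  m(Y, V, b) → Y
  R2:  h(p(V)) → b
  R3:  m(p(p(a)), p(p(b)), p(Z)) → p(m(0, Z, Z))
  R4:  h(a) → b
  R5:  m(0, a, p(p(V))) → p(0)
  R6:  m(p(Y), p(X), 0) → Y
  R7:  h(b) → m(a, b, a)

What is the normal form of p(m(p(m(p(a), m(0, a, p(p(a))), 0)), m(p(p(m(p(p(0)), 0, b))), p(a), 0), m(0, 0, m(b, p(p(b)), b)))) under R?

p(a)

1. p(m(p(m(p(a), m(0, a, p(p(a))), 0)), m(p(p(m(p(p(0)), 0, b))), p(a), 0), m(0, 0, m(b, p(p(b)), b))))  →  p(m(p(m(p(a), p(0), 0)), m(p(p(m(p(p(0)), 0, b))), p(a), 0), m(0, 0, m(b, p(p(b)), b))))   [R5 at 1.1.1.2]
2. p(m(p(m(p(a), p(0), 0)), m(p(p(m(p(p(0)), 0, b))), p(a), 0), m(0, 0, m(b, p(p(b)), b))))  →  p(m(p(a), m(p(p(m(p(p(0)), 0, b))), p(a), 0), m(0, 0, m(b, p(p(b)), b))))   [R6 at 1.1.1]
3. p(m(p(a), m(p(p(m(p(p(0)), 0, b))), p(a), 0), m(0, 0, m(b, p(p(b)), b))))  →  p(m(p(a), p(m(p(p(0)), 0, b)), m(0, 0, m(b, p(p(b)), b))))   [R6 at 1.2]
4. p(m(p(a), p(m(p(p(0)), 0, b)), m(0, 0, m(b, p(p(b)), b))))  →  p(m(p(a), p(p(p(0))), m(0, 0, m(b, p(p(b)), b))))   [R1 at 1.2.1]
5. p(m(p(a), p(p(p(0))), m(0, 0, m(b, p(p(b)), b))))  →  p(m(p(a), p(p(p(0))), m(0, 0, b)))   [R1 at 1.3.3]
6. p(m(p(a), p(p(p(0))), m(0, 0, b)))  →  p(m(p(a), p(p(p(0))), 0))   [R1 at 1.3]
7. p(m(p(a), p(p(p(0))), 0))  →  p(a)   [R6 at 1]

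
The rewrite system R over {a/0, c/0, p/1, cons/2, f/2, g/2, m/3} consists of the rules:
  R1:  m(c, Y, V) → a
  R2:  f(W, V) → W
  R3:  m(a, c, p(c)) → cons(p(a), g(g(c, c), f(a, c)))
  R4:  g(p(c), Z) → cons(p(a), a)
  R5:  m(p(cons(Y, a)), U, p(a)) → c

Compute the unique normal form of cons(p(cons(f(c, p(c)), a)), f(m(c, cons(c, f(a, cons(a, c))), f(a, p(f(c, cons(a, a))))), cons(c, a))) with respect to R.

1. cons(p(cons(f(c, p(c)), a)), f(m(c, cons(c, f(a, cons(a, c))), f(a, p(f(c, cons(a, a))))), cons(c, a)))  →  cons(p(cons(c, a)), f(m(c, cons(c, f(a, cons(a, c))), f(a, p(f(c, cons(a, a))))), cons(c, a)))   [R2 at 1.1.1]
2. cons(p(cons(c, a)), f(m(c, cons(c, f(a, cons(a, c))), f(a, p(f(c, cons(a, a))))), cons(c, a)))  →  cons(p(cons(c, a)), m(c, cons(c, f(a, cons(a, c))), f(a, p(f(c, cons(a, a))))))   [R2 at 2]
3. cons(p(cons(c, a)), m(c, cons(c, f(a, cons(a, c))), f(a, p(f(c, cons(a, a))))))  →  cons(p(cons(c, a)), a)   [R1 at 2]

cons(p(cons(c, a)), a)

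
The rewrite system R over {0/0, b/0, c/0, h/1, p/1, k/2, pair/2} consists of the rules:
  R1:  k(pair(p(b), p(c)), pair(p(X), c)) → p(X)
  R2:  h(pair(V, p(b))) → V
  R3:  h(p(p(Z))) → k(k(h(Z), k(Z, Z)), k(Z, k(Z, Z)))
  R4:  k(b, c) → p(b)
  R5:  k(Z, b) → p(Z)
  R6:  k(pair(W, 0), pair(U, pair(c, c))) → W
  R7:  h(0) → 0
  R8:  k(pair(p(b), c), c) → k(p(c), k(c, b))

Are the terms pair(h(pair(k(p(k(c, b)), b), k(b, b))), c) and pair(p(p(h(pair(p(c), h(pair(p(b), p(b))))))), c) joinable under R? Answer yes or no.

yes — NF(t₁) = pair(p(p(p(c))), c), NF(t₂) = pair(p(p(p(c))), c)

Reduce t₁ = pair(h(pair(k(p(k(c, b)), b), k(b, b))), c):
1. pair(h(pair(k(p(k(c, b)), b), k(b, b))), c)  →  pair(h(pair(p(p(k(c, b))), k(b, b))), c)   [R5 at 1.1.1]
2. pair(h(pair(p(p(k(c, b))), k(b, b))), c)  →  pair(h(pair(p(p(p(c))), k(b, b))), c)   [R5 at 1.1.1.1.1]
3. pair(h(pair(p(p(p(c))), k(b, b))), c)  →  pair(h(pair(p(p(p(c))), p(b))), c)   [R5 at 1.1.2]
4. pair(h(pair(p(p(p(c))), p(b))), c)  →  pair(p(p(p(c))), c)   [R2 at 1]

Reduce t₂ = pair(p(p(h(pair(p(c), h(pair(p(b), p(b))))))), c):
1. pair(p(p(h(pair(p(c), h(pair(p(b), p(b))))))), c)  →  pair(p(p(h(pair(p(c), p(b))))), c)   [R2 at 1.1.1.1.2]
2. pair(p(p(h(pair(p(c), p(b))))), c)  →  pair(p(p(p(c))), c)   [R2 at 1.1.1]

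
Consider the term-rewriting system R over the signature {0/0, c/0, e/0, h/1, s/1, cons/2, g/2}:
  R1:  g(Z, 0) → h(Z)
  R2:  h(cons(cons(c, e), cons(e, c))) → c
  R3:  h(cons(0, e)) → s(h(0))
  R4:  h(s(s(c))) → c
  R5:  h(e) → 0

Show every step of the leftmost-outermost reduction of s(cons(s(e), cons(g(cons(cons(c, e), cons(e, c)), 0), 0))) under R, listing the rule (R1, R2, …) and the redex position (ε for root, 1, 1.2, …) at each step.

1. s(cons(s(e), cons(g(cons(cons(c, e), cons(e, c)), 0), 0)))  →  s(cons(s(e), cons(h(cons(cons(c, e), cons(e, c))), 0)))   [R1 at 1.2.1]
2. s(cons(s(e), cons(h(cons(cons(c, e), cons(e, c))), 0)))  →  s(cons(s(e), cons(c, 0)))   [R2 at 1.2.1]

s(cons(s(e), cons(c, 0)))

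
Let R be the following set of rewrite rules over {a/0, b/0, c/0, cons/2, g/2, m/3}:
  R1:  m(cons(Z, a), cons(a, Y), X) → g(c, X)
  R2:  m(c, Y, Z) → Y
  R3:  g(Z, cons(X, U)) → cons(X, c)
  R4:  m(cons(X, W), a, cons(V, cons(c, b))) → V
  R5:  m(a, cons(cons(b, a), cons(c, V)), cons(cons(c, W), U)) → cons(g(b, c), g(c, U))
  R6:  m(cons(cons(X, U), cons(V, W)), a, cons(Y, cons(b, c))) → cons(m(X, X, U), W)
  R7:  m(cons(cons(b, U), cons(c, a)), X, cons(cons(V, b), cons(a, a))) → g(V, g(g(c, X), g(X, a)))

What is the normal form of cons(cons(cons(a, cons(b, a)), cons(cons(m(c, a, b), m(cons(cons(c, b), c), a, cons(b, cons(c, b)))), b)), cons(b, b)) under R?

cons(cons(cons(a, cons(b, a)), cons(cons(a, b), b)), cons(b, b))

1. cons(cons(cons(a, cons(b, a)), cons(cons(m(c, a, b), m(cons(cons(c, b), c), a, cons(b, cons(c, b)))), b)), cons(b, b))  →  cons(cons(cons(a, cons(b, a)), cons(cons(a, m(cons(cons(c, b), c), a, cons(b, cons(c, b)))), b)), cons(b, b))   [R2 at 1.2.1.1]
2. cons(cons(cons(a, cons(b, a)), cons(cons(a, m(cons(cons(c, b), c), a, cons(b, cons(c, b)))), b)), cons(b, b))  →  cons(cons(cons(a, cons(b, a)), cons(cons(a, b), b)), cons(b, b))   [R4 at 1.2.1.2]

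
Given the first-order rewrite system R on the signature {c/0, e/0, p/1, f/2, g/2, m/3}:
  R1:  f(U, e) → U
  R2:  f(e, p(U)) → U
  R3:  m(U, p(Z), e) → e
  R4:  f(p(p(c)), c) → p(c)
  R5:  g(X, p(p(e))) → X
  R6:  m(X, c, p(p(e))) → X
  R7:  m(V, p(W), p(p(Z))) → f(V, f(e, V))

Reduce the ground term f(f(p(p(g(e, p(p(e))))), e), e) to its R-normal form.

1. f(f(p(p(g(e, p(p(e))))), e), e)  →  f(p(p(g(e, p(p(e))))), e)   [R1 at ε]
2. f(p(p(g(e, p(p(e))))), e)  →  p(p(g(e, p(p(e)))))   [R1 at ε]
3. p(p(g(e, p(p(e)))))  →  p(p(e))   [R5 at 1.1]

p(p(e))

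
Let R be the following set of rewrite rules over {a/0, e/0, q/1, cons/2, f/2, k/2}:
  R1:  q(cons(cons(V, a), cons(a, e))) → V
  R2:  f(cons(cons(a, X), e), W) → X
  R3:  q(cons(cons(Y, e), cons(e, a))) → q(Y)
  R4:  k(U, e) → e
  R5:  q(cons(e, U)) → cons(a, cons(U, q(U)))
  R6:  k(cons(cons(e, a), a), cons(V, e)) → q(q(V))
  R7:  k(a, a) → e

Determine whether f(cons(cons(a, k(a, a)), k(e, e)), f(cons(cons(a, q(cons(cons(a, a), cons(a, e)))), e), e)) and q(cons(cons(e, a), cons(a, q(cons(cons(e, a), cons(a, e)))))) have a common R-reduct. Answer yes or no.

Reduce t₁ = f(cons(cons(a, k(a, a)), k(e, e)), f(cons(cons(a, q(cons(cons(a, a), cons(a, e)))), e), e)):
1. f(cons(cons(a, k(a, a)), k(e, e)), f(cons(cons(a, q(cons(cons(a, a), cons(a, e)))), e), e))  →  f(cons(cons(a, e), k(e, e)), f(cons(cons(a, q(cons(cons(a, a), cons(a, e)))), e), e))   [R7 at 1.1.2]
2. f(cons(cons(a, e), k(e, e)), f(cons(cons(a, q(cons(cons(a, a), cons(a, e)))), e), e))  →  f(cons(cons(a, e), e), f(cons(cons(a, q(cons(cons(a, a), cons(a, e)))), e), e))   [R4 at 1.2]
3. f(cons(cons(a, e), e), f(cons(cons(a, q(cons(cons(a, a), cons(a, e)))), e), e))  →  e   [R2 at ε]

Reduce t₂ = q(cons(cons(e, a), cons(a, q(cons(cons(e, a), cons(a, e)))))):
1. q(cons(cons(e, a), cons(a, q(cons(cons(e, a), cons(a, e))))))  →  q(cons(cons(e, a), cons(a, e)))   [R1 at 1.2.2]
2. q(cons(cons(e, a), cons(a, e)))  →  e   [R1 at ε]

yes — NF(t₁) = e, NF(t₂) = e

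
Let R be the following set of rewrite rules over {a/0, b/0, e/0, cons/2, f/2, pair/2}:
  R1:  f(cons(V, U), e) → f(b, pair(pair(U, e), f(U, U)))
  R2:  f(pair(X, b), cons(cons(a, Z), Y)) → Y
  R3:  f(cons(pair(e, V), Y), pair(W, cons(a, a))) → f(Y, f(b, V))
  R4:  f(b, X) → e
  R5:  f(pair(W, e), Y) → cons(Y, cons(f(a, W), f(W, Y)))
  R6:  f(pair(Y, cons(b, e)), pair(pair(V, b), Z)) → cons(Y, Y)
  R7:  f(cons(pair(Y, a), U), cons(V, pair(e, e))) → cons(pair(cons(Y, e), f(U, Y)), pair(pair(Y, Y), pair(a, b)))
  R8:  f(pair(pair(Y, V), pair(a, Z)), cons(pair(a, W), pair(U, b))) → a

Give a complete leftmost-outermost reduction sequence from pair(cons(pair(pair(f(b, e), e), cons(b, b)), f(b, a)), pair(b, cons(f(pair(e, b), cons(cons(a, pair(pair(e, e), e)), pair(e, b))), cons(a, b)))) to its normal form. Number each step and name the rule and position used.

1. pair(cons(pair(pair(f(b, e), e), cons(b, b)), f(b, a)), pair(b, cons(f(pair(e, b), cons(cons(a, pair(pair(e, e), e)), pair(e, b))), cons(a, b))))  →  pair(cons(pair(pair(e, e), cons(b, b)), f(b, a)), pair(b, cons(f(pair(e, b), cons(cons(a, pair(pair(e, e), e)), pair(e, b))), cons(a, b))))   [R4 at 1.1.1.1]
2. pair(cons(pair(pair(e, e), cons(b, b)), f(b, a)), pair(b, cons(f(pair(e, b), cons(cons(a, pair(pair(e, e), e)), pair(e, b))), cons(a, b))))  →  pair(cons(pair(pair(e, e), cons(b, b)), e), pair(b, cons(f(pair(e, b), cons(cons(a, pair(pair(e, e), e)), pair(e, b))), cons(a, b))))   [R4 at 1.2]
3. pair(cons(pair(pair(e, e), cons(b, b)), e), pair(b, cons(f(pair(e, b), cons(cons(a, pair(pair(e, e), e)), pair(e, b))), cons(a, b))))  →  pair(cons(pair(pair(e, e), cons(b, b)), e), pair(b, cons(pair(e, b), cons(a, b))))   [R2 at 2.2.1]

pair(cons(pair(pair(e, e), cons(b, b)), e), pair(b, cons(pair(e, b), cons(a, b))))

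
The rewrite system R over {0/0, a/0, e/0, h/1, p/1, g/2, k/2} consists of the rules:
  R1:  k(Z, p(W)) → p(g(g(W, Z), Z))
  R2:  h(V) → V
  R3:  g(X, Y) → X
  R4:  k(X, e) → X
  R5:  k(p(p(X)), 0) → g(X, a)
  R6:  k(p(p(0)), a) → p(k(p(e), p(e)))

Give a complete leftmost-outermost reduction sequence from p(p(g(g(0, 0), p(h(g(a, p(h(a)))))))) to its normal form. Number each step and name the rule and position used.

p(p(0))

1. p(p(g(g(0, 0), p(h(g(a, p(h(a))))))))  →  p(p(g(0, 0)))   [R3 at 1.1]
2. p(p(g(0, 0)))  →  p(p(0))   [R3 at 1.1]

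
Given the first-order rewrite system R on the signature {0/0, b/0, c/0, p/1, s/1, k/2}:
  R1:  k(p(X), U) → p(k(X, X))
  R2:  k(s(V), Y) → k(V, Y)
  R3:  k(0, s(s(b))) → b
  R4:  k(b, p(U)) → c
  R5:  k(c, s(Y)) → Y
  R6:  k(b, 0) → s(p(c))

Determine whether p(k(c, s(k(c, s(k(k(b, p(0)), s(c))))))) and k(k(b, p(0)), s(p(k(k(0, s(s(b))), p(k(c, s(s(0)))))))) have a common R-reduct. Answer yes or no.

Reduce t₁ = p(k(c, s(k(c, s(k(k(b, p(0)), s(c))))))):
1. p(k(c, s(k(c, s(k(k(b, p(0)), s(c)))))))  →  p(k(c, s(k(k(b, p(0)), s(c)))))   [R5 at 1]
2. p(k(c, s(k(k(b, p(0)), s(c)))))  →  p(k(k(b, p(0)), s(c)))   [R5 at 1]
3. p(k(k(b, p(0)), s(c)))  →  p(k(c, s(c)))   [R4 at 1.1]
4. p(k(c, s(c)))  →  p(c)   [R5 at 1]

Reduce t₂ = k(k(b, p(0)), s(p(k(k(0, s(s(b))), p(k(c, s(s(0)))))))):
1. k(k(b, p(0)), s(p(k(k(0, s(s(b))), p(k(c, s(s(0))))))))  →  k(c, s(p(k(k(0, s(s(b))), p(k(c, s(s(0))))))))   [R4 at 1]
2. k(c, s(p(k(k(0, s(s(b))), p(k(c, s(s(0))))))))  →  p(k(k(0, s(s(b))), p(k(c, s(s(0))))))   [R5 at ε]
3. p(k(k(0, s(s(b))), p(k(c, s(s(0))))))  →  p(k(b, p(k(c, s(s(0))))))   [R3 at 1.1]
4. p(k(b, p(k(c, s(s(0))))))  →  p(c)   [R4 at 1]

yes — NF(t₁) = p(c), NF(t₂) = p(c)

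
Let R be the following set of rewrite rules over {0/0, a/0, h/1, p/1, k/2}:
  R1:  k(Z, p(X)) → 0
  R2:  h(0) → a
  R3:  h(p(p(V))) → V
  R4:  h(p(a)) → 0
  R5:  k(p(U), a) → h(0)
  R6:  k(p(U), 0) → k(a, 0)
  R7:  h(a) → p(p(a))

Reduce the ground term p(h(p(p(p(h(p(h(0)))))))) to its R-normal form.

1. p(h(p(p(p(h(p(h(0))))))))  →  p(p(h(p(h(0)))))   [R3 at 1]
2. p(p(h(p(h(0)))))  →  p(p(h(p(a))))   [R2 at 1.1.1.1]
3. p(p(h(p(a))))  →  p(p(0))   [R4 at 1.1]

p(p(0))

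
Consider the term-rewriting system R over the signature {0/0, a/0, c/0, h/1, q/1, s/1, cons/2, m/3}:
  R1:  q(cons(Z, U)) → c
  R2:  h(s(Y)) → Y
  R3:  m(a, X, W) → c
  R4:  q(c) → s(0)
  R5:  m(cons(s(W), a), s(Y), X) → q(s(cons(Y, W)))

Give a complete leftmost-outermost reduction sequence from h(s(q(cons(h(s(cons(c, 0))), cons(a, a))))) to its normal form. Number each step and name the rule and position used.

1. h(s(q(cons(h(s(cons(c, 0))), cons(a, a)))))  →  q(cons(h(s(cons(c, 0))), cons(a, a)))   [R2 at ε]
2. q(cons(h(s(cons(c, 0))), cons(a, a)))  →  c   [R1 at ε]

c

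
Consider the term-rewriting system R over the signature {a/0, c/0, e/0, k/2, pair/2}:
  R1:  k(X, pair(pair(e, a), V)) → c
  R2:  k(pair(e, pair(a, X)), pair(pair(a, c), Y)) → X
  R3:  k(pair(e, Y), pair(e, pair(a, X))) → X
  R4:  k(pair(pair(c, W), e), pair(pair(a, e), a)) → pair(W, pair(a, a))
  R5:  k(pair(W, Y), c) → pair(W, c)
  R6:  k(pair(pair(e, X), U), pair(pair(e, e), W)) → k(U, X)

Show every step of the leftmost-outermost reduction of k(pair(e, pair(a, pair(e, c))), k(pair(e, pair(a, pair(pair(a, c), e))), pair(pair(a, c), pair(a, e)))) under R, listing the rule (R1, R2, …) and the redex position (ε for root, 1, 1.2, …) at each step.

pair(e, c)

1. k(pair(e, pair(a, pair(e, c))), k(pair(e, pair(a, pair(pair(a, c), e))), pair(pair(a, c), pair(a, e))))  →  k(pair(e, pair(a, pair(e, c))), pair(pair(a, c), e))   [R2 at 2]
2. k(pair(e, pair(a, pair(e, c))), pair(pair(a, c), e))  →  pair(e, c)   [R2 at ε]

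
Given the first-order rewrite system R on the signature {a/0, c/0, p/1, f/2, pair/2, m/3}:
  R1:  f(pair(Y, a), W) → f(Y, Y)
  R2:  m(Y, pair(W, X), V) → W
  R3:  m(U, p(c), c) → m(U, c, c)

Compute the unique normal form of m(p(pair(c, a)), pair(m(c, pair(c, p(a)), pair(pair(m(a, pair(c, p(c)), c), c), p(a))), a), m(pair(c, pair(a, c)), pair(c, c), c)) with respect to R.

1. m(p(pair(c, a)), pair(m(c, pair(c, p(a)), pair(pair(m(a, pair(c, p(c)), c), c), p(a))), a), m(pair(c, pair(a, c)), pair(c, c), c))  →  m(c, pair(c, p(a)), pair(pair(m(a, pair(c, p(c)), c), c), p(a)))   [R2 at ε]
2. m(c, pair(c, p(a)), pair(pair(m(a, pair(c, p(c)), c), c), p(a)))  →  c   [R2 at ε]

c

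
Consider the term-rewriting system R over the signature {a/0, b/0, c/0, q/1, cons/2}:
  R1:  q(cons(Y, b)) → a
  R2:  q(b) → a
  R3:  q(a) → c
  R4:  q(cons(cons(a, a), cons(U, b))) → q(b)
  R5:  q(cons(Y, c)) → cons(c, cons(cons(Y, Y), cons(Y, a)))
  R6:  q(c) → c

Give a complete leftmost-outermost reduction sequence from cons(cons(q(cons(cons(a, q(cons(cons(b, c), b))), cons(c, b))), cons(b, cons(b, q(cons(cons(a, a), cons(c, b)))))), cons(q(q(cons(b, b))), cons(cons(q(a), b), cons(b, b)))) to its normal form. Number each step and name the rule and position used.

1. cons(cons(q(cons(cons(a, q(cons(cons(b, c), b))), cons(c, b))), cons(b, cons(b, q(cons(cons(a, a), cons(c, b)))))), cons(q(q(cons(b, b))), cons(cons(q(a), b), cons(b, b))))  →  cons(cons(q(cons(cons(a, a), cons(c, b))), cons(b, cons(b, q(cons(cons(a, a), cons(c, b)))))), cons(q(q(cons(b, b))), cons(cons(q(a), b), cons(b, b))))   [R1 at 1.1.1.1.2]
2. cons(cons(q(cons(cons(a, a), cons(c, b))), cons(b, cons(b, q(cons(cons(a, a), cons(c, b)))))), cons(q(q(cons(b, b))), cons(cons(q(a), b), cons(b, b))))  →  cons(cons(q(b), cons(b, cons(b, q(cons(cons(a, a), cons(c, b)))))), cons(q(q(cons(b, b))), cons(cons(q(a), b), cons(b, b))))   [R4 at 1.1]
3. cons(cons(q(b), cons(b, cons(b, q(cons(cons(a, a), cons(c, b)))))), cons(q(q(cons(b, b))), cons(cons(q(a), b), cons(b, b))))  →  cons(cons(a, cons(b, cons(b, q(cons(cons(a, a), cons(c, b)))))), cons(q(q(cons(b, b))), cons(cons(q(a), b), cons(b, b))))   [R2 at 1.1]
4. cons(cons(a, cons(b, cons(b, q(cons(cons(a, a), cons(c, b)))))), cons(q(q(cons(b, b))), cons(cons(q(a), b), cons(b, b))))  →  cons(cons(a, cons(b, cons(b, q(b)))), cons(q(q(cons(b, b))), cons(cons(q(a), b), cons(b, b))))   [R4 at 1.2.2.2]
5. cons(cons(a, cons(b, cons(b, q(b)))), cons(q(q(cons(b, b))), cons(cons(q(a), b), cons(b, b))))  →  cons(cons(a, cons(b, cons(b, a))), cons(q(q(cons(b, b))), cons(cons(q(a), b), cons(b, b))))   [R2 at 1.2.2.2]
6. cons(cons(a, cons(b, cons(b, a))), cons(q(q(cons(b, b))), cons(cons(q(a), b), cons(b, b))))  →  cons(cons(a, cons(b, cons(b, a))), cons(q(a), cons(cons(q(a), b), cons(b, b))))   [R1 at 2.1.1]
7. cons(cons(a, cons(b, cons(b, a))), cons(q(a), cons(cons(q(a), b), cons(b, b))))  →  cons(cons(a, cons(b, cons(b, a))), cons(c, cons(cons(q(a), b), cons(b, b))))   [R3 at 2.1]
8. cons(cons(a, cons(b, cons(b, a))), cons(c, cons(cons(q(a), b), cons(b, b))))  →  cons(cons(a, cons(b, cons(b, a))), cons(c, cons(cons(c, b), cons(b, b))))   [R3 at 2.2.1.1]

cons(cons(a, cons(b, cons(b, a))), cons(c, cons(cons(c, b), cons(b, b))))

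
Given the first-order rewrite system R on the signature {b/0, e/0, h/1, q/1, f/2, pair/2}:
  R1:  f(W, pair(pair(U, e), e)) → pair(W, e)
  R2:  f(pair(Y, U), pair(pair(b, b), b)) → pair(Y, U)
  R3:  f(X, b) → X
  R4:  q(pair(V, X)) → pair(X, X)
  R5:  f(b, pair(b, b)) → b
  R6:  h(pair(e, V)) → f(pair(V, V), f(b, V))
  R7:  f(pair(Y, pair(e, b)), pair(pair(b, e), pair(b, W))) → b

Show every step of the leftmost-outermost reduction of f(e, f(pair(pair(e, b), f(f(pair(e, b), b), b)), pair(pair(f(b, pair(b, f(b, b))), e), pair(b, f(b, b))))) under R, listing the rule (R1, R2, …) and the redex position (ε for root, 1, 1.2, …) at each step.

e

1. f(e, f(pair(pair(e, b), f(f(pair(e, b), b), b)), pair(pair(f(b, pair(b, f(b, b))), e), pair(b, f(b, b)))))  →  f(e, f(pair(pair(e, b), f(pair(e, b), b)), pair(pair(f(b, pair(b, f(b, b))), e), pair(b, f(b, b)))))   [R3 at 2.1.2]
2. f(e, f(pair(pair(e, b), f(pair(e, b), b)), pair(pair(f(b, pair(b, f(b, b))), e), pair(b, f(b, b)))))  →  f(e, f(pair(pair(e, b), pair(e, b)), pair(pair(f(b, pair(b, f(b, b))), e), pair(b, f(b, b)))))   [R3 at 2.1.2]
3. f(e, f(pair(pair(e, b), pair(e, b)), pair(pair(f(b, pair(b, f(b, b))), e), pair(b, f(b, b)))))  →  f(e, f(pair(pair(e, b), pair(e, b)), pair(pair(f(b, pair(b, b)), e), pair(b, f(b, b)))))   [R3 at 2.2.1.1.2.2]
4. f(e, f(pair(pair(e, b), pair(e, b)), pair(pair(f(b, pair(b, b)), e), pair(b, f(b, b)))))  →  f(e, f(pair(pair(e, b), pair(e, b)), pair(pair(b, e), pair(b, f(b, b)))))   [R5 at 2.2.1.1]
5. f(e, f(pair(pair(e, b), pair(e, b)), pair(pair(b, e), pair(b, f(b, b)))))  →  f(e, b)   [R7 at 2]
6. f(e, b)  →  e   [R3 at ε]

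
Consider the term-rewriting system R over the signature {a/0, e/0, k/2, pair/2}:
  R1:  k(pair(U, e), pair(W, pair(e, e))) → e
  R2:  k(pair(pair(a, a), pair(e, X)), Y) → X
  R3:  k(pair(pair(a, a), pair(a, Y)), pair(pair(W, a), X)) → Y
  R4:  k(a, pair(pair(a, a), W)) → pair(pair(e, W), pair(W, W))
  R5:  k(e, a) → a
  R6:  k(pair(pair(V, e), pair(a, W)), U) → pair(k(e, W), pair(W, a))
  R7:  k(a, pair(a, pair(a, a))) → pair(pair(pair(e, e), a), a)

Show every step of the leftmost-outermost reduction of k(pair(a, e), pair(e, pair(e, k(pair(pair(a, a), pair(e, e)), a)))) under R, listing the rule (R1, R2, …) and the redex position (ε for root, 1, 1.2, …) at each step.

1. k(pair(a, e), pair(e, pair(e, k(pair(pair(a, a), pair(e, e)), a))))  →  k(pair(a, e), pair(e, pair(e, e)))   [R2 at 2.2.2]
2. k(pair(a, e), pair(e, pair(e, e)))  →  e   [R1 at ε]

e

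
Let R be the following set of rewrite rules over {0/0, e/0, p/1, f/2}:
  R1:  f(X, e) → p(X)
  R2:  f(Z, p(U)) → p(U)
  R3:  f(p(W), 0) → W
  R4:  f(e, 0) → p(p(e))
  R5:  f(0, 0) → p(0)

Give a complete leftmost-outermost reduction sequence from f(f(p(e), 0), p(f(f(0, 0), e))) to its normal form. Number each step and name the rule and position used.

p(p(p(0)))

1. f(f(p(e), 0), p(f(f(0, 0), e)))  →  p(f(f(0, 0), e))   [R2 at ε]
2. p(f(f(0, 0), e))  →  p(p(f(0, 0)))   [R1 at 1]
3. p(p(f(0, 0)))  →  p(p(p(0)))   [R5 at 1.1]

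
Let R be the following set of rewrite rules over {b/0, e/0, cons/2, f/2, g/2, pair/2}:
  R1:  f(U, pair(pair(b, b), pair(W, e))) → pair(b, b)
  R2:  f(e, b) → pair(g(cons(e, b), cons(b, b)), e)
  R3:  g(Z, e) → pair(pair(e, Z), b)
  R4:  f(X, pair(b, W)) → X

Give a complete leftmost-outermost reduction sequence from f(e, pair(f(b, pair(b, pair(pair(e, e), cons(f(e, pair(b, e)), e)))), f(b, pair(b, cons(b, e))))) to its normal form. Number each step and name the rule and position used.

e

1. f(e, pair(f(b, pair(b, pair(pair(e, e), cons(f(e, pair(b, e)), e)))), f(b, pair(b, cons(b, e)))))  →  f(e, pair(b, f(b, pair(b, cons(b, e)))))   [R4 at 2.1]
2. f(e, pair(b, f(b, pair(b, cons(b, e)))))  →  e   [R4 at ε]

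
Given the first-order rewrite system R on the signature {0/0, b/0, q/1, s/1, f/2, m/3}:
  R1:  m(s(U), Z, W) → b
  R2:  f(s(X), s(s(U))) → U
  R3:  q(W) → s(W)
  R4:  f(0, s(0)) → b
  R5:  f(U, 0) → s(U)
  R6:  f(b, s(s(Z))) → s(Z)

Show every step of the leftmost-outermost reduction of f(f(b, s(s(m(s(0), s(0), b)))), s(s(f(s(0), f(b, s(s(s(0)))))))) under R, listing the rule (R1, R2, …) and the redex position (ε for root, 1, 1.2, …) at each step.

0

1. f(f(b, s(s(m(s(0), s(0), b)))), s(s(f(s(0), f(b, s(s(s(0))))))))  →  f(s(m(s(0), s(0), b)), s(s(f(s(0), f(b, s(s(s(0))))))))   [R6 at 1]
2. f(s(m(s(0), s(0), b)), s(s(f(s(0), f(b, s(s(s(0))))))))  →  f(s(0), f(b, s(s(s(0)))))   [R2 at ε]
3. f(s(0), f(b, s(s(s(0)))))  →  f(s(0), s(s(0)))   [R6 at 2]
4. f(s(0), s(s(0)))  →  0   [R2 at ε]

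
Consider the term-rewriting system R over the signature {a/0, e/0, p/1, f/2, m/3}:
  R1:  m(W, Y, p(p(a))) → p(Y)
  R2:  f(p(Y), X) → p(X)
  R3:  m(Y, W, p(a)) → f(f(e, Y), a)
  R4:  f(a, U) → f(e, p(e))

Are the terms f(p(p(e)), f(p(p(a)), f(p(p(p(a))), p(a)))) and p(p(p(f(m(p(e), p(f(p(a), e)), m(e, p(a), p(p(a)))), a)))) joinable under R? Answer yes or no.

yes — NF(t₁) = p(p(p(p(a)))), NF(t₂) = p(p(p(p(a))))

Reduce t₁ = f(p(p(e)), f(p(p(a)), f(p(p(p(a))), p(a)))):
1. f(p(p(e)), f(p(p(a)), f(p(p(p(a))), p(a))))  →  p(f(p(p(a)), f(p(p(p(a))), p(a))))   [R2 at ε]
2. p(f(p(p(a)), f(p(p(p(a))), p(a))))  →  p(p(f(p(p(p(a))), p(a))))   [R2 at 1]
3. p(p(f(p(p(p(a))), p(a))))  →  p(p(p(p(a))))   [R2 at 1.1]

Reduce t₂ = p(p(p(f(m(p(e), p(f(p(a), e)), m(e, p(a), p(p(a)))), a)))):
1. p(p(p(f(m(p(e), p(f(p(a), e)), m(e, p(a), p(p(a)))), a))))  →  p(p(p(f(m(p(e), p(p(e)), m(e, p(a), p(p(a)))), a))))   [R2 at 1.1.1.1.2.1]
2. p(p(p(f(m(p(e), p(p(e)), m(e, p(a), p(p(a)))), a))))  →  p(p(p(f(m(p(e), p(p(e)), p(p(a))), a))))   [R1 at 1.1.1.1.3]
3. p(p(p(f(m(p(e), p(p(e)), p(p(a))), a))))  →  p(p(p(f(p(p(p(e))), a))))   [R1 at 1.1.1.1]
4. p(p(p(f(p(p(p(e))), a))))  →  p(p(p(p(a))))   [R2 at 1.1.1]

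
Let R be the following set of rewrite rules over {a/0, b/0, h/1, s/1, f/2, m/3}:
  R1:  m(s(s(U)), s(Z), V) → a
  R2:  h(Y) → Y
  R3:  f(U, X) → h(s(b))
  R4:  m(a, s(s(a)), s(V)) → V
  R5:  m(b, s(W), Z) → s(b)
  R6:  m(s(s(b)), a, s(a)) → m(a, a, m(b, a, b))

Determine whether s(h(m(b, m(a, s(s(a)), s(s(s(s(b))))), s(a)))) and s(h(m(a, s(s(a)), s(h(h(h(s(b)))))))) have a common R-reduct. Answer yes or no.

yes — NF(t₁) = s(s(b)), NF(t₂) = s(s(b))

Reduce t₁ = s(h(m(b, m(a, s(s(a)), s(s(s(s(b))))), s(a)))):
1. s(h(m(b, m(a, s(s(a)), s(s(s(s(b))))), s(a))))  →  s(m(b, m(a, s(s(a)), s(s(s(s(b))))), s(a)))   [R2 at 1]
2. s(m(b, m(a, s(s(a)), s(s(s(s(b))))), s(a)))  →  s(m(b, s(s(s(b))), s(a)))   [R4 at 1.2]
3. s(m(b, s(s(s(b))), s(a)))  →  s(s(b))   [R5 at 1]

Reduce t₂ = s(h(m(a, s(s(a)), s(h(h(h(s(b)))))))):
1. s(h(m(a, s(s(a)), s(h(h(h(s(b))))))))  →  s(m(a, s(s(a)), s(h(h(h(s(b)))))))   [R2 at 1]
2. s(m(a, s(s(a)), s(h(h(h(s(b)))))))  →  s(h(h(h(s(b)))))   [R4 at 1]
3. s(h(h(h(s(b)))))  →  s(h(h(s(b))))   [R2 at 1]
4. s(h(h(s(b))))  →  s(h(s(b)))   [R2 at 1]
5. s(h(s(b)))  →  s(s(b))   [R2 at 1]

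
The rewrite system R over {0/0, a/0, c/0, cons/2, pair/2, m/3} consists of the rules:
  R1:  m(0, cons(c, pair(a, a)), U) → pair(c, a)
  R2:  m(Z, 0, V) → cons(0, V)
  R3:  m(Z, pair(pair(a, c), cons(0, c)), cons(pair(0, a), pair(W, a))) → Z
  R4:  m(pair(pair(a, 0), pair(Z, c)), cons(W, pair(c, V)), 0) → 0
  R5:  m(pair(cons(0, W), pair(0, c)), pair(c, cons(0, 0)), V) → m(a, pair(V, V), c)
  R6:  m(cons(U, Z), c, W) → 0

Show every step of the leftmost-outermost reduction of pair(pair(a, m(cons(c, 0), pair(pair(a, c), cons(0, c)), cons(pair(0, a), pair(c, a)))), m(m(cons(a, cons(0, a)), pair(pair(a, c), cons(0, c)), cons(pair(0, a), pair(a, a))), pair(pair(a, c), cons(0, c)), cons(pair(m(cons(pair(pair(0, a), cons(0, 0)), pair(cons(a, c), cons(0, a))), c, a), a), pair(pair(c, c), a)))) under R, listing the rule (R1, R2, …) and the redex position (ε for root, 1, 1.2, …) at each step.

1. pair(pair(a, m(cons(c, 0), pair(pair(a, c), cons(0, c)), cons(pair(0, a), pair(c, a)))), m(m(cons(a, cons(0, a)), pair(pair(a, c), cons(0, c)), cons(pair(0, a), pair(a, a))), pair(pair(a, c), cons(0, c)), cons(pair(m(cons(pair(pair(0, a), cons(0, 0)), pair(cons(a, c), cons(0, a))), c, a), a), pair(pair(c, c), a))))  →  pair(pair(a, cons(c, 0)), m(m(cons(a, cons(0, a)), pair(pair(a, c), cons(0, c)), cons(pair(0, a), pair(a, a))), pair(pair(a, c), cons(0, c)), cons(pair(m(cons(pair(pair(0, a), cons(0, 0)), pair(cons(a, c), cons(0, a))), c, a), a), pair(pair(c, c), a))))   [R3 at 1.2]
2. pair(pair(a, cons(c, 0)), m(m(cons(a, cons(0, a)), pair(pair(a, c), cons(0, c)), cons(pair(0, a), pair(a, a))), pair(pair(a, c), cons(0, c)), cons(pair(m(cons(pair(pair(0, a), cons(0, 0)), pair(cons(a, c), cons(0, a))), c, a), a), pair(pair(c, c), a))))  →  pair(pair(a, cons(c, 0)), m(cons(a, cons(0, a)), pair(pair(a, c), cons(0, c)), cons(pair(m(cons(pair(pair(0, a), cons(0, 0)), pair(cons(a, c), cons(0, a))), c, a), a), pair(pair(c, c), a))))   [R3 at 2.1]
3. pair(pair(a, cons(c, 0)), m(cons(a, cons(0, a)), pair(pair(a, c), cons(0, c)), cons(pair(m(cons(pair(pair(0, a), cons(0, 0)), pair(cons(a, c), cons(0, a))), c, a), a), pair(pair(c, c), a))))  →  pair(pair(a, cons(c, 0)), m(cons(a, cons(0, a)), pair(pair(a, c), cons(0, c)), cons(pair(0, a), pair(pair(c, c), a))))   [R6 at 2.3.1.1]
4. pair(pair(a, cons(c, 0)), m(cons(a, cons(0, a)), pair(pair(a, c), cons(0, c)), cons(pair(0, a), pair(pair(c, c), a))))  →  pair(pair(a, cons(c, 0)), cons(a, cons(0, a)))   [R3 at 2]

pair(pair(a, cons(c, 0)), cons(a, cons(0, a)))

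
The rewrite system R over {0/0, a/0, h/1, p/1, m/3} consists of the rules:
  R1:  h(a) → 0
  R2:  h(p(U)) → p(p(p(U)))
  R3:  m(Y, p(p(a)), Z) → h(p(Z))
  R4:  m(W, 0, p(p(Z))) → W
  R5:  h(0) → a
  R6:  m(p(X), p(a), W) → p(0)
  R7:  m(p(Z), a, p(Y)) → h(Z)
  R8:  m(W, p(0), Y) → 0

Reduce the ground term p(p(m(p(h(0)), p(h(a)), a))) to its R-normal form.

p(p(0))

1. p(p(m(p(h(0)), p(h(a)), a)))  →  p(p(m(p(a), p(h(a)), a)))   [R5 at 1.1.1.1]
2. p(p(m(p(a), p(h(a)), a)))  →  p(p(m(p(a), p(0), a)))   [R1 at 1.1.2.1]
3. p(p(m(p(a), p(0), a)))  →  p(p(0))   [R8 at 1.1]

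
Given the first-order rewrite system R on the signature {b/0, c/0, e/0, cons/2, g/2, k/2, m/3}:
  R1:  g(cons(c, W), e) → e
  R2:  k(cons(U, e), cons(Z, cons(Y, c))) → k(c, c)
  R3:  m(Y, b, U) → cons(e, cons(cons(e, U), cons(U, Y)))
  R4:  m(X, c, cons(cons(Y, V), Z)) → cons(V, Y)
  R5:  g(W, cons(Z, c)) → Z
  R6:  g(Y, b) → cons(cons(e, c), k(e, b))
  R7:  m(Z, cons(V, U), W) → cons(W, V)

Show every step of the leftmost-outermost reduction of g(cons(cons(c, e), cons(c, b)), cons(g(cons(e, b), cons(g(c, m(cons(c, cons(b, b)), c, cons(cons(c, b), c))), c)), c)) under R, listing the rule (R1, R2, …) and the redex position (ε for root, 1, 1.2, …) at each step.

1. g(cons(cons(c, e), cons(c, b)), cons(g(cons(e, b), cons(g(c, m(cons(c, cons(b, b)), c, cons(cons(c, b), c))), c)), c))  →  g(cons(e, b), cons(g(c, m(cons(c, cons(b, b)), c, cons(cons(c, b), c))), c))   [R5 at ε]
2. g(cons(e, b), cons(g(c, m(cons(c, cons(b, b)), c, cons(cons(c, b), c))), c))  →  g(c, m(cons(c, cons(b, b)), c, cons(cons(c, b), c)))   [R5 at ε]
3. g(c, m(cons(c, cons(b, b)), c, cons(cons(c, b), c)))  →  g(c, cons(b, c))   [R4 at 2]
4. g(c, cons(b, c))  →  b   [R5 at ε]

b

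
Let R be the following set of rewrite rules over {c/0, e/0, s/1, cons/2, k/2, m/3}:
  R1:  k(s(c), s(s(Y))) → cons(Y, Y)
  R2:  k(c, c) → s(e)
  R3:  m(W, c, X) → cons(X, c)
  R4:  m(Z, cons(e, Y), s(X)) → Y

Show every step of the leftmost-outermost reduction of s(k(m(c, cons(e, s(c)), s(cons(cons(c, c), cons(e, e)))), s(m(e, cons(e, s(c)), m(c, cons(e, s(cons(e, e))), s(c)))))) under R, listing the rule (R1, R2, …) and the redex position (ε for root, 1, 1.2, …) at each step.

s(cons(c, c))

1. s(k(m(c, cons(e, s(c)), s(cons(cons(c, c), cons(e, e)))), s(m(e, cons(e, s(c)), m(c, cons(e, s(cons(e, e))), s(c))))))  →  s(k(s(c), s(m(e, cons(e, s(c)), m(c, cons(e, s(cons(e, e))), s(c))))))   [R4 at 1.1]
2. s(k(s(c), s(m(e, cons(e, s(c)), m(c, cons(e, s(cons(e, e))), s(c))))))  →  s(k(s(c), s(m(e, cons(e, s(c)), s(cons(e, e))))))   [R4 at 1.2.1.3]
3. s(k(s(c), s(m(e, cons(e, s(c)), s(cons(e, e))))))  →  s(k(s(c), s(s(c))))   [R4 at 1.2.1]
4. s(k(s(c), s(s(c))))  →  s(cons(c, c))   [R1 at 1]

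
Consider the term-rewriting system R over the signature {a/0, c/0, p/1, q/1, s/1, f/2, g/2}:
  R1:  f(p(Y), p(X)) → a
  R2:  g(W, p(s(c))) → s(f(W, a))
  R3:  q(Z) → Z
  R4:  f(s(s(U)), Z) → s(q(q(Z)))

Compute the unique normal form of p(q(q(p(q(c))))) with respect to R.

p(p(c))

1. p(q(q(p(q(c)))))  →  p(q(p(q(c))))   [R3 at 1]
2. p(q(p(q(c))))  →  p(p(q(c)))   [R3 at 1]
3. p(p(q(c)))  →  p(p(c))   [R3 at 1.1]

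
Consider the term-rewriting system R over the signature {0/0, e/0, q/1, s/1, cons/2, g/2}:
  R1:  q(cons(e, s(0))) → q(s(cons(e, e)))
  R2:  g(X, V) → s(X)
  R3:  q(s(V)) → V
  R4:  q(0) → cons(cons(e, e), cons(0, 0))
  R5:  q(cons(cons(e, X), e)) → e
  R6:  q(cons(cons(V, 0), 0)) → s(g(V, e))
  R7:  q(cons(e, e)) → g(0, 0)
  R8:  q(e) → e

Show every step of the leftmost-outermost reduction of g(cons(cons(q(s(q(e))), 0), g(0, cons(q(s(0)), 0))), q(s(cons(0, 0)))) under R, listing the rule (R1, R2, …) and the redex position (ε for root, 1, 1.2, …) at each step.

s(cons(cons(e, 0), s(0)))

1. g(cons(cons(q(s(q(e))), 0), g(0, cons(q(s(0)), 0))), q(s(cons(0, 0))))  →  s(cons(cons(q(s(q(e))), 0), g(0, cons(q(s(0)), 0))))   [R2 at ε]
2. s(cons(cons(q(s(q(e))), 0), g(0, cons(q(s(0)), 0))))  →  s(cons(cons(q(e), 0), g(0, cons(q(s(0)), 0))))   [R3 at 1.1.1]
3. s(cons(cons(q(e), 0), g(0, cons(q(s(0)), 0))))  →  s(cons(cons(e, 0), g(0, cons(q(s(0)), 0))))   [R8 at 1.1.1]
4. s(cons(cons(e, 0), g(0, cons(q(s(0)), 0))))  →  s(cons(cons(e, 0), s(0)))   [R2 at 1.2]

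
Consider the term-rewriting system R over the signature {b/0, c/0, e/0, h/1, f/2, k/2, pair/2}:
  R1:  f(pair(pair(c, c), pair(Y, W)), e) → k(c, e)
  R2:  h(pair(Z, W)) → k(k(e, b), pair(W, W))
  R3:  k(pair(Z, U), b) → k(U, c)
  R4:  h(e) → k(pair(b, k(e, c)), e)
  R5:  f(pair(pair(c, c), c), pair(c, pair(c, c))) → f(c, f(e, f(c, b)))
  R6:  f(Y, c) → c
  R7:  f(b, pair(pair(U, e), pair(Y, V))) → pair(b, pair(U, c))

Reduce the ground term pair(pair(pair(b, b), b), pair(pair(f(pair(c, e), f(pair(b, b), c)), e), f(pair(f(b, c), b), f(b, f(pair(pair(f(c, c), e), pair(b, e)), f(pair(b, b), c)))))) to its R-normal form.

1. pair(pair(pair(b, b), b), pair(pair(f(pair(c, e), f(pair(b, b), c)), e), f(pair(f(b, c), b), f(b, f(pair(pair(f(c, c), e), pair(b, e)), f(pair(b, b), c))))))  →  pair(pair(pair(b, b), b), pair(pair(f(pair(c, e), c), e), f(pair(f(b, c), b), f(b, f(pair(pair(f(c, c), e), pair(b, e)), f(pair(b, b), c))))))   [R6 at 2.1.1.2]
2. pair(pair(pair(b, b), b), pair(pair(f(pair(c, e), c), e), f(pair(f(b, c), b), f(b, f(pair(pair(f(c, c), e), pair(b, e)), f(pair(b, b), c))))))  →  pair(pair(pair(b, b), b), pair(pair(c, e), f(pair(f(b, c), b), f(b, f(pair(pair(f(c, c), e), pair(b, e)), f(pair(b, b), c))))))   [R6 at 2.1.1]
3. pair(pair(pair(b, b), b), pair(pair(c, e), f(pair(f(b, c), b), f(b, f(pair(pair(f(c, c), e), pair(b, e)), f(pair(b, b), c))))))  →  pair(pair(pair(b, b), b), pair(pair(c, e), f(pair(c, b), f(b, f(pair(pair(f(c, c), e), pair(b, e)), f(pair(b, b), c))))))   [R6 at 2.2.1.1]
4. pair(pair(pair(b, b), b), pair(pair(c, e), f(pair(c, b), f(b, f(pair(pair(f(c, c), e), pair(b, e)), f(pair(b, b), c))))))  →  pair(pair(pair(b, b), b), pair(pair(c, e), f(pair(c, b), f(b, f(pair(pair(c, e), pair(b, e)), f(pair(b, b), c))))))   [R6 at 2.2.2.2.1.1.1]
5. pair(pair(pair(b, b), b), pair(pair(c, e), f(pair(c, b), f(b, f(pair(pair(c, e), pair(b, e)), f(pair(b, b), c))))))  →  pair(pair(pair(b, b), b), pair(pair(c, e), f(pair(c, b), f(b, f(pair(pair(c, e), pair(b, e)), c)))))   [R6 at 2.2.2.2.2]
6. pair(pair(pair(b, b), b), pair(pair(c, e), f(pair(c, b), f(b, f(pair(pair(c, e), pair(b, e)), c)))))  →  pair(pair(pair(b, b), b), pair(pair(c, e), f(pair(c, b), f(b, c))))   [R6 at 2.2.2.2]
7. pair(pair(pair(b, b), b), pair(pair(c, e), f(pair(c, b), f(b, c))))  →  pair(pair(pair(b, b), b), pair(pair(c, e), f(pair(c, b), c)))   [R6 at 2.2.2]
8. pair(pair(pair(b, b), b), pair(pair(c, e), f(pair(c, b), c)))  →  pair(pair(pair(b, b), b), pair(pair(c, e), c))   [R6 at 2.2]

pair(pair(pair(b, b), b), pair(pair(c, e), c))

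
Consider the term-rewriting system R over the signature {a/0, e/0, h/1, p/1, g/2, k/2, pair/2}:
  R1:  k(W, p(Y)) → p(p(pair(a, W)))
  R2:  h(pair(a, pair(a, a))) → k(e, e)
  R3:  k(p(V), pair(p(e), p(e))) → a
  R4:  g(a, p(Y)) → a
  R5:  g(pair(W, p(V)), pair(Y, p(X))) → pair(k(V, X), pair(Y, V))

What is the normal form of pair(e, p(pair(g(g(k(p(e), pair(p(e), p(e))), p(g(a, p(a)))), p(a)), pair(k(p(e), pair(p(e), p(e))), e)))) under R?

1. pair(e, p(pair(g(g(k(p(e), pair(p(e), p(e))), p(g(a, p(a)))), p(a)), pair(k(p(e), pair(p(e), p(e))), e))))  →  pair(e, p(pair(g(g(a, p(g(a, p(a)))), p(a)), pair(k(p(e), pair(p(e), p(e))), e))))   [R3 at 2.1.1.1.1]
2. pair(e, p(pair(g(g(a, p(g(a, p(a)))), p(a)), pair(k(p(e), pair(p(e), p(e))), e))))  →  pair(e, p(pair(g(a, p(a)), pair(k(p(e), pair(p(e), p(e))), e))))   [R4 at 2.1.1.1]
3. pair(e, p(pair(g(a, p(a)), pair(k(p(e), pair(p(e), p(e))), e))))  →  pair(e, p(pair(a, pair(k(p(e), pair(p(e), p(e))), e))))   [R4 at 2.1.1]
4. pair(e, p(pair(a, pair(k(p(e), pair(p(e), p(e))), e))))  →  pair(e, p(pair(a, pair(a, e))))   [R3 at 2.1.2.1]

pair(e, p(pair(a, pair(a, e))))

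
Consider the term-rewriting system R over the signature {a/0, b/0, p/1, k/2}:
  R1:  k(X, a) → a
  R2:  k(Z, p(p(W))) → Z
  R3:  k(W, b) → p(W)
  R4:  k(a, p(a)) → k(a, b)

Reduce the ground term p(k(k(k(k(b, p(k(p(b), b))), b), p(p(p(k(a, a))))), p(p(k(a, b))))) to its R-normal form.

1. p(k(k(k(k(b, p(k(p(b), b))), b), p(p(p(k(a, a))))), p(p(k(a, b)))))  →  p(k(k(k(b, p(k(p(b), b))), b), p(p(p(k(a, a))))))   [R2 at 1]
2. p(k(k(k(b, p(k(p(b), b))), b), p(p(p(k(a, a))))))  →  p(k(k(b, p(k(p(b), b))), b))   [R2 at 1]
3. p(k(k(b, p(k(p(b), b))), b))  →  p(p(k(b, p(k(p(b), b)))))   [R3 at 1]
4. p(p(k(b, p(k(p(b), b)))))  →  p(p(k(b, p(p(p(b))))))   [R3 at 1.1.2.1]
5. p(p(k(b, p(p(p(b))))))  →  p(p(b))   [R2 at 1.1]

p(p(b))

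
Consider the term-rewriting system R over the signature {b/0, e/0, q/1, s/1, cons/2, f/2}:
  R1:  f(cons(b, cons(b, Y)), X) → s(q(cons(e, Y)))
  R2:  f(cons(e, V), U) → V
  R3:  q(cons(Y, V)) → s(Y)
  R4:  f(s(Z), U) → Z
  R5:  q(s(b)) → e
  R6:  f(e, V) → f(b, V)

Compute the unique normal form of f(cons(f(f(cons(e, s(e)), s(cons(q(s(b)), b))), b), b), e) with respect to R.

b

1. f(cons(f(f(cons(e, s(e)), s(cons(q(s(b)), b))), b), b), e)  →  f(cons(f(s(e), b), b), e)   [R2 at 1.1.1]
2. f(cons(f(s(e), b), b), e)  →  f(cons(e, b), e)   [R4 at 1.1]
3. f(cons(e, b), e)  →  b   [R2 at ε]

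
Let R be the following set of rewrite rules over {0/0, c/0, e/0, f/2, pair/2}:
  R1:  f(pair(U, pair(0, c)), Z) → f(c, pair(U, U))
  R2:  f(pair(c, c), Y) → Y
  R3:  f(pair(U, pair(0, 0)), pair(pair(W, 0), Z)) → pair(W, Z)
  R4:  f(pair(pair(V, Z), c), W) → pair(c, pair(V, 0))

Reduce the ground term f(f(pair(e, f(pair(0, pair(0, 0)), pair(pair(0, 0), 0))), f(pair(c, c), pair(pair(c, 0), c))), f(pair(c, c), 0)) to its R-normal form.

0

1. f(f(pair(e, f(pair(0, pair(0, 0)), pair(pair(0, 0), 0))), f(pair(c, c), pair(pair(c, 0), c))), f(pair(c, c), 0))  →  f(f(pair(e, pair(0, 0)), f(pair(c, c), pair(pair(c, 0), c))), f(pair(c, c), 0))   [R3 at 1.1.2]
2. f(f(pair(e, pair(0, 0)), f(pair(c, c), pair(pair(c, 0), c))), f(pair(c, c), 0))  →  f(f(pair(e, pair(0, 0)), pair(pair(c, 0), c)), f(pair(c, c), 0))   [R2 at 1.2]
3. f(f(pair(e, pair(0, 0)), pair(pair(c, 0), c)), f(pair(c, c), 0))  →  f(pair(c, c), f(pair(c, c), 0))   [R3 at 1]
4. f(pair(c, c), f(pair(c, c), 0))  →  f(pair(c, c), 0)   [R2 at ε]
5. f(pair(c, c), 0)  →  0   [R2 at ε]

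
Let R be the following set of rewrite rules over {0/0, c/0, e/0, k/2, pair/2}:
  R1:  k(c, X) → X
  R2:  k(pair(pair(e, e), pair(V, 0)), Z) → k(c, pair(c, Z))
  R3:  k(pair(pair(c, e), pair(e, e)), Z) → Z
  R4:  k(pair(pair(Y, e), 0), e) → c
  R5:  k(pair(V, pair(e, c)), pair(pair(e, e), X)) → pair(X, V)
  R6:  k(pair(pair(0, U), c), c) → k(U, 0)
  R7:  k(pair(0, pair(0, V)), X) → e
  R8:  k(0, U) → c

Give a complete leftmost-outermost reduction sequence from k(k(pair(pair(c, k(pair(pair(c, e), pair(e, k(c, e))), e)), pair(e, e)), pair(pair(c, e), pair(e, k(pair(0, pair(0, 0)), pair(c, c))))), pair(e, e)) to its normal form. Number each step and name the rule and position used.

1. k(k(pair(pair(c, k(pair(pair(c, e), pair(e, k(c, e))), e)), pair(e, e)), pair(pair(c, e), pair(e, k(pair(0, pair(0, 0)), pair(c, c))))), pair(e, e))  →  k(k(pair(pair(c, k(pair(pair(c, e), pair(e, e)), e)), pair(e, e)), pair(pair(c, e), pair(e, k(pair(0, pair(0, 0)), pair(c, c))))), pair(e, e))   [R1 at 1.1.1.2.1.2.2]
2. k(k(pair(pair(c, k(pair(pair(c, e), pair(e, e)), e)), pair(e, e)), pair(pair(c, e), pair(e, k(pair(0, pair(0, 0)), pair(c, c))))), pair(e, e))  →  k(k(pair(pair(c, e), pair(e, e)), pair(pair(c, e), pair(e, k(pair(0, pair(0, 0)), pair(c, c))))), pair(e, e))   [R3 at 1.1.1.2]
3. k(k(pair(pair(c, e), pair(e, e)), pair(pair(c, e), pair(e, k(pair(0, pair(0, 0)), pair(c, c))))), pair(e, e))  →  k(pair(pair(c, e), pair(e, k(pair(0, pair(0, 0)), pair(c, c)))), pair(e, e))   [R3 at 1]
4. k(pair(pair(c, e), pair(e, k(pair(0, pair(0, 0)), pair(c, c)))), pair(e, e))  →  k(pair(pair(c, e), pair(e, e)), pair(e, e))   [R7 at 1.2.2]
5. k(pair(pair(c, e), pair(e, e)), pair(e, e))  →  pair(e, e)   [R3 at ε]

pair(e, e)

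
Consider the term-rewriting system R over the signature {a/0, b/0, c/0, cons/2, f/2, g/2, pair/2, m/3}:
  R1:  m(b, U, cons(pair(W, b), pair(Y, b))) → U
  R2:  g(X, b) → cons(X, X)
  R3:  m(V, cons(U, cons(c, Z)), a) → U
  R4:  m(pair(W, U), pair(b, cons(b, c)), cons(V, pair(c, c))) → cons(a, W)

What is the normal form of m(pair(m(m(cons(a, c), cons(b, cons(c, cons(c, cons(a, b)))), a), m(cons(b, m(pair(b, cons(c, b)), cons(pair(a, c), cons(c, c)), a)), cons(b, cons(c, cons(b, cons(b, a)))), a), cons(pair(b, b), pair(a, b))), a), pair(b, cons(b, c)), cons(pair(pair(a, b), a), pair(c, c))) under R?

1. m(pair(m(m(cons(a, c), cons(b, cons(c, cons(c, cons(a, b)))), a), m(cons(b, m(pair(b, cons(c, b)), cons(pair(a, c), cons(c, c)), a)), cons(b, cons(c, cons(b, cons(b, a)))), a), cons(pair(b, b), pair(a, b))), a), pair(b, cons(b, c)), cons(pair(pair(a, b), a), pair(c, c)))  →  cons(a, m(m(cons(a, c), cons(b, cons(c, cons(c, cons(a, b)))), a), m(cons(b, m(pair(b, cons(c, b)), cons(pair(a, c), cons(c, c)), a)), cons(b, cons(c, cons(b, cons(b, a)))), a), cons(pair(b, b), pair(a, b))))   [R4 at ε]
2. cons(a, m(m(cons(a, c), cons(b, cons(c, cons(c, cons(a, b)))), a), m(cons(b, m(pair(b, cons(c, b)), cons(pair(a, c), cons(c, c)), a)), cons(b, cons(c, cons(b, cons(b, a)))), a), cons(pair(b, b), pair(a, b))))  →  cons(a, m(b, m(cons(b, m(pair(b, cons(c, b)), cons(pair(a, c), cons(c, c)), a)), cons(b, cons(c, cons(b, cons(b, a)))), a), cons(pair(b, b), pair(a, b))))   [R3 at 2.1]
3. cons(a, m(b, m(cons(b, m(pair(b, cons(c, b)), cons(pair(a, c), cons(c, c)), a)), cons(b, cons(c, cons(b, cons(b, a)))), a), cons(pair(b, b), pair(a, b))))  →  cons(a, m(cons(b, m(pair(b, cons(c, b)), cons(pair(a, c), cons(c, c)), a)), cons(b, cons(c, cons(b, cons(b, a)))), a))   [R1 at 2]
4. cons(a, m(cons(b, m(pair(b, cons(c, b)), cons(pair(a, c), cons(c, c)), a)), cons(b, cons(c, cons(b, cons(b, a)))), a))  →  cons(a, b)   [R3 at 2]

cons(a, b)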